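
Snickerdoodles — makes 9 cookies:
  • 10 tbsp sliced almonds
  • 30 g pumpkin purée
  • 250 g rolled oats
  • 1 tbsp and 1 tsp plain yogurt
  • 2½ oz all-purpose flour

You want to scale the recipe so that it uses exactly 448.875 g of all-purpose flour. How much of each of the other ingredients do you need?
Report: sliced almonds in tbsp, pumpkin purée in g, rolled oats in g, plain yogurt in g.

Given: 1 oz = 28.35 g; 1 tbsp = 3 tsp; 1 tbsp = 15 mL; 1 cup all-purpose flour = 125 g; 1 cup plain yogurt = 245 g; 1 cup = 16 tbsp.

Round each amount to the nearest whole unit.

The original recipe has 70.875 g of all-purpose flour, so the scaling factor is 448.875 ÷ 70.875 = 19/3.
sliced almonds: 10 tbsp × 19/3 ≈ 63 tbsp
pumpkin purée: 30 g × 19/3 = 190 g
rolled oats: 250 g × 19/3 ≈ 1583 g
plain yogurt: (1 tbsp + 1 tsp = 4/3 tbsp) × 19/3 ÷ 16 tbsp/cup × 245 g/cup ≈ 129 g

sliced almonds: 63 tbsp; pumpkin purée: 190 g; rolled oats: 1583 g; plain yogurt: 129 g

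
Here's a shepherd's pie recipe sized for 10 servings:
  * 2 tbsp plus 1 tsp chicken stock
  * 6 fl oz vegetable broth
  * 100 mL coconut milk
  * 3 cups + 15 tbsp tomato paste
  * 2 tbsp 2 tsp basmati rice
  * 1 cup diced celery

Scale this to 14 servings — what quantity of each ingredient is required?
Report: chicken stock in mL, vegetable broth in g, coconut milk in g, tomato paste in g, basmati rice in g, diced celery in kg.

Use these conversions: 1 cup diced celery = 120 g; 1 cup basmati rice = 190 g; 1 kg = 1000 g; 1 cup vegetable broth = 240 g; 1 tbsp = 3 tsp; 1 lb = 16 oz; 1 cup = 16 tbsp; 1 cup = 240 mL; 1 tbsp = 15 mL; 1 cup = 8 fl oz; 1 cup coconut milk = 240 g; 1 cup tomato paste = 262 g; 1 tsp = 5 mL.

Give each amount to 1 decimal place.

chicken stock: 49.0 mL; vegetable broth: 252.0 g; coconut milk: 140.0 g; tomato paste: 1444.3 g; basmati rice: 44.3 g; diced celery: 0.2 kg

Scaling factor: 14/10 = 7/5 = 1.4.
chicken stock: (2 tbsp + 1 tsp = 7/3 tbsp) × 7/5 × 15 mL/tbsp = 49.0 mL
vegetable broth: 6 fl oz × 7/5 ÷ 8 fl oz/cup × 240 g/cup = 252.0 g
coconut milk: 100 mL × 7/5 ÷ 240 mL/cup × 240 g/cup = 140.0 g
tomato paste: (3 cup + 15 tbsp = 3.9375 cup) × 7/5 × 262 g/cup ≈ 1444.3 g
basmati rice: (2 tbsp + 2 tsp = 8/3 tbsp) × 7/5 ÷ 16 tbsp/cup × 190 g/cup ≈ 44.3 g
diced celery: 1 cup × 7/5 × 120 g/cup ÷ 1000 g/kg ≈ 0.2 kg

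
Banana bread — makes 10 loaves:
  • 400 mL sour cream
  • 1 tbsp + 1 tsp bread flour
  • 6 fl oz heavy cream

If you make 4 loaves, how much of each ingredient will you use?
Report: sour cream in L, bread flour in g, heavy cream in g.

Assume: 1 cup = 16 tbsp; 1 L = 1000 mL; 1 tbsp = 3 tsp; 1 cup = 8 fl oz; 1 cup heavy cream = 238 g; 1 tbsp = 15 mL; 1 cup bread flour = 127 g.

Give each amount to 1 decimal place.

sour cream: 0.2 L; bread flour: 4.2 g; heavy cream: 71.4 g

Scaling factor: 4/10 = 2/5 = 0.4.
sour cream: 400 mL × 2/5 ÷ 1000 mL/L ≈ 0.2 L
bread flour: (1 tbsp + 1 tsp = 4/3 tbsp) × 2/5 ÷ 16 tbsp/cup × 127 g/cup ≈ 4.2 g
heavy cream: 6 fl oz × 2/5 ÷ 8 fl oz/cup × 238 g/cup = 71.4 g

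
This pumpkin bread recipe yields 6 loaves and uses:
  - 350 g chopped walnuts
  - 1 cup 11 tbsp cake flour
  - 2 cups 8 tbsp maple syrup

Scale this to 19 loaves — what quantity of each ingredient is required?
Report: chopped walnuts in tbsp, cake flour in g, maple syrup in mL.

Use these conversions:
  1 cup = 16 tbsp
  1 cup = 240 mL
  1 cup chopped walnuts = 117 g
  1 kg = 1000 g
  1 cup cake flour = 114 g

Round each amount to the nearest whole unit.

chopped walnuts: 152 tbsp; cake flour: 609 g; maple syrup: 1900 mL

Scaling factor: 19/6.
chopped walnuts: 350 g × 19/6 ÷ 117 g/cup × 16 tbsp/cup ≈ 152 tbsp
cake flour: (1 cup + 11 tbsp = 1.6875 cup) × 19/6 × 114 g/cup ≈ 609 g
maple syrup: (2 cup + 8 tbsp = 2.5 cup) × 19/6 × 240 mL/cup = 1900 mL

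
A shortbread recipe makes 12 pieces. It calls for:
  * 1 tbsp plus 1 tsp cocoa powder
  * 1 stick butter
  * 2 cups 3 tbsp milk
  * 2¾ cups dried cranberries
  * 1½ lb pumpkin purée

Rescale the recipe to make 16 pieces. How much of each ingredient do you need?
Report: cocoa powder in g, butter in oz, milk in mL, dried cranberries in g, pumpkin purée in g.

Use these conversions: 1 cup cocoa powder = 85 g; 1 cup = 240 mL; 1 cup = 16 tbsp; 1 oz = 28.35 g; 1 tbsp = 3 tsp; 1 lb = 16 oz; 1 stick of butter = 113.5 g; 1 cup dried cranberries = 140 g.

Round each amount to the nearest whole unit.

cocoa powder: 9 g; butter: 5 oz; milk: 700 mL; dried cranberries: 513 g; pumpkin purée: 907 g

Scaling factor: 16/12 = 4/3.
cocoa powder: (1 tbsp + 1 tsp = 4/3 tbsp) × 4/3 ÷ 16 tbsp/cup × 85 g/cup ≈ 9 g
butter: 1 stick × 4/3 × 113.5 g/stick ÷ 28.35 g/oz ≈ 5 oz
milk: (2 cup + 3 tbsp = 2.1875 cup) × 4/3 × 240 mL/cup = 700 mL
dried cranberries: 2.75 cup × 4/3 × 140 g/cup ≈ 513 g
pumpkin purée: 1.5 lb × 4/3 × 16 oz/lb × 28.35 g/oz ≈ 907 g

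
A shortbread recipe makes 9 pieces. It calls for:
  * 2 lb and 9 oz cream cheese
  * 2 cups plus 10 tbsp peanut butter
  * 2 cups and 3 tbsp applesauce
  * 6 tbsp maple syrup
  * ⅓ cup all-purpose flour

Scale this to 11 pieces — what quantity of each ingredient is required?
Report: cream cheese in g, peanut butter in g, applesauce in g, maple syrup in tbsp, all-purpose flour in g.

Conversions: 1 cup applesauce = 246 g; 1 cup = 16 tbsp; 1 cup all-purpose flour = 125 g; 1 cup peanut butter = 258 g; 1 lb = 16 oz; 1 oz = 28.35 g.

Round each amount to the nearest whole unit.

cream cheese: 1421 g; peanut butter: 828 g; applesauce: 658 g; maple syrup: 7 tbsp; all-purpose flour: 51 g

Scaling factor: 11/9.
cream cheese: (2 lb + 9 oz = 2.5625 lb) × 11/9 × 16 oz/lb × 28.35 g/oz ≈ 1421 g
peanut butter: (2 cup + 10 tbsp = 2.625 cup) × 11/9 × 258 g/cup ≈ 828 g
applesauce: (2 cup + 3 tbsp = 2.1875 cup) × 11/9 × 246 g/cup ≈ 658 g
maple syrup: 6 tbsp × 11/9 ≈ 7 tbsp
all-purpose flour: 1/3 cup × 11/9 × 125 g/cup ≈ 51 g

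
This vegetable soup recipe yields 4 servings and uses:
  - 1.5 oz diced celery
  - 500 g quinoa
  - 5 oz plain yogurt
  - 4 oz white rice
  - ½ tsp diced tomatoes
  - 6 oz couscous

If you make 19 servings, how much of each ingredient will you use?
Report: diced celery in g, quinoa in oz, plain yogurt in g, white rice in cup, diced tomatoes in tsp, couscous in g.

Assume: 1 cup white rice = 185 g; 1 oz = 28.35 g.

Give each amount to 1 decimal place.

diced celery: 202.0 g; quinoa: 83.8 oz; plain yogurt: 673.3 g; white rice: 2.9 cup; diced tomatoes: 2.4 tsp; couscous: 808.0 g

Scaling factor: 19/4 = 4.75.
diced celery: 1.5 oz × 19/4 × 28.35 g/oz ≈ 202.0 g
quinoa: 500 g × 19/4 ÷ 28.35 g/oz ≈ 83.8 oz
plain yogurt: 5 oz × 19/4 × 28.35 g/oz ≈ 673.3 g
white rice: 4 oz × 19/4 × 28.35 g/oz ÷ 185 g/cup ≈ 2.9 cup
diced tomatoes: 0.5 tsp × 19/4 ≈ 2.4 tsp
couscous: 6 oz × 19/4 × 28.35 g/oz ≈ 808.0 g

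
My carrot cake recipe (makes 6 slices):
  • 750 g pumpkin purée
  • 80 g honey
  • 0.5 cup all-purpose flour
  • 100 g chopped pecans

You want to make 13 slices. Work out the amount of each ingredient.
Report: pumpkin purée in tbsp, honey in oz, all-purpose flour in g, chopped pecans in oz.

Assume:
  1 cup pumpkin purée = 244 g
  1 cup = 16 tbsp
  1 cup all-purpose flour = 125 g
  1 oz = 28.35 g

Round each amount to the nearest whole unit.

Scaling factor: 13/6.
pumpkin purée: 750 g × 13/6 ÷ 244 g/cup × 16 tbsp/cup ≈ 107 tbsp
honey: 80 g × 13/6 ÷ 28.35 g/oz ≈ 6 oz
all-purpose flour: 0.5 cup × 13/6 × 125 g/cup ≈ 135 g
chopped pecans: 100 g × 13/6 ÷ 28.35 g/oz ≈ 8 oz

pumpkin purée: 107 tbsp; honey: 6 oz; all-purpose flour: 135 g; chopped pecans: 8 oz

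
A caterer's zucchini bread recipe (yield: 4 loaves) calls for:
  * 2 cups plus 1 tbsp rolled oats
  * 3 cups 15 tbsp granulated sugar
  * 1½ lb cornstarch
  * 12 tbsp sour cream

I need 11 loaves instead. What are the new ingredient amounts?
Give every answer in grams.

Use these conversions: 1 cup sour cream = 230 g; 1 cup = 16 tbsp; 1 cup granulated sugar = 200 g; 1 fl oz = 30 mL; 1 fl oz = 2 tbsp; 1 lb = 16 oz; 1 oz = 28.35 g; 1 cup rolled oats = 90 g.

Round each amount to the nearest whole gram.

Scaling factor: 11/4 = 2.75.
rolled oats: (2 cup + 1 tbsp = 2.0625 cup) × 11/4 × 90 g/cup ≈ 510 g
granulated sugar: (3 cup + 15 tbsp = 3.9375 cup) × 11/4 × 200 g/cup ≈ 2166 g
cornstarch: 1.5 lb × 11/4 × 16 oz/lb × 28.35 g/oz ≈ 1871 g
sour cream: 12 tbsp × 11/4 ÷ 16 tbsp/cup × 230 g/cup ≈ 474 g

rolled oats: 510 g; granulated sugar: 2166 g; cornstarch: 1871 g; sour cream: 474 g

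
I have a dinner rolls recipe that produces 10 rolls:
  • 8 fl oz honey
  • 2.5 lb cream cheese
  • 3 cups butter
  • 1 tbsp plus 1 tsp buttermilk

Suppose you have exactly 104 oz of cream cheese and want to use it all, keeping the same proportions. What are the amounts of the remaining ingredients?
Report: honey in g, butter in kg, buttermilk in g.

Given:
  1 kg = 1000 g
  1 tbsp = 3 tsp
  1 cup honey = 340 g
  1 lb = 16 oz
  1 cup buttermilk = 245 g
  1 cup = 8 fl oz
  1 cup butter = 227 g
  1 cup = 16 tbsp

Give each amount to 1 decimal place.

The original recipe has 40 oz of cream cheese, so the scaling factor is 104 ÷ 40 = 13/5 = 2.6.
honey: 8 fl oz × 13/5 ÷ 8 fl oz/cup × 340 g/cup = 884.0 g
butter: 3 cup × 13/5 × 227 g/cup ÷ 1000 g/kg ≈ 1.8 kg
buttermilk: (1 tbsp + 1 tsp = 4/3 tbsp) × 13/5 ÷ 16 tbsp/cup × 245 g/cup ≈ 53.1 g

honey: 884.0 g; butter: 1.8 kg; buttermilk: 53.1 g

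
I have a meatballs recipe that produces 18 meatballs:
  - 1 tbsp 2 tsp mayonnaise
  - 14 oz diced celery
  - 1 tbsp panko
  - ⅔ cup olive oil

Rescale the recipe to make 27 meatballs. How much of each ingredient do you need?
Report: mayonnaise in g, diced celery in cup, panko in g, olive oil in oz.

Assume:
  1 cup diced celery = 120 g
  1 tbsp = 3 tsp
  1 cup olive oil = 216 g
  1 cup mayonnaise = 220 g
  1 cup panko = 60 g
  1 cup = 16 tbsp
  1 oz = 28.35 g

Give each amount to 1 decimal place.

mayonnaise: 34.4 g; diced celery: 5.0 cup; panko: 5.6 g; olive oil: 7.6 oz

Scaling factor: 27/18 = 3/2 = 1.5.
mayonnaise: (1 tbsp + 2 tsp = 5/3 tbsp) × 3/2 ÷ 16 tbsp/cup × 220 g/cup ≈ 34.4 g
diced celery: 14 oz × 3/2 × 28.35 g/oz ÷ 120 g/cup ≈ 5.0 cup
panko: 1 tbsp × 3/2 ÷ 16 tbsp/cup × 60 g/cup ≈ 5.6 g
olive oil: 2/3 cup × 3/2 × 216 g/cup ÷ 28.35 g/oz ≈ 7.6 oz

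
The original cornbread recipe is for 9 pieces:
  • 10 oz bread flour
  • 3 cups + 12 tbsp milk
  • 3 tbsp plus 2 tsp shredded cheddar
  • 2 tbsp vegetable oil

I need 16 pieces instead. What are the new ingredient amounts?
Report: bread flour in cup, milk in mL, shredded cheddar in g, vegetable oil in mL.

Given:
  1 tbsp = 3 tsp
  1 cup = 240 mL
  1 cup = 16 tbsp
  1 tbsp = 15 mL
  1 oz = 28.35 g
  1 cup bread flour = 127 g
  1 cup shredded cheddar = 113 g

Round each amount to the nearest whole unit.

Scaling factor: 16/9.
bread flour: 10 oz × 16/9 × 28.35 g/oz ÷ 127 g/cup ≈ 4 cup
milk: (3 cup + 12 tbsp = 3.75 cup) × 16/9 × 240 mL/cup = 1600 mL
shredded cheddar: (3 tbsp + 2 tsp = 11/3 tbsp) × 16/9 ÷ 16 tbsp/cup × 113 g/cup ≈ 46 g
vegetable oil: 2 tbsp × 16/9 × 15 mL/tbsp ≈ 53 mL

bread flour: 4 cup; milk: 1600 mL; shredded cheddar: 46 g; vegetable oil: 53 mL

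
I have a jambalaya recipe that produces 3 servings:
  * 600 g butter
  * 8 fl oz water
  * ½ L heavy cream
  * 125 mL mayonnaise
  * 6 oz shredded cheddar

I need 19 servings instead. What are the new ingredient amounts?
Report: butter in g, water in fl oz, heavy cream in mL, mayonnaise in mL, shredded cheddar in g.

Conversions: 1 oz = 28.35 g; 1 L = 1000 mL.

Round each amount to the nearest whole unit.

butter: 3800 g; water: 51 fl oz; heavy cream: 3167 mL; mayonnaise: 792 mL; shredded cheddar: 1077 g

Scaling factor: 19/3.
butter: 600 g × 19/3 = 3800 g
water: 8 fl oz × 19/3 ≈ 51 fl oz
heavy cream: 0.5 L × 19/3 × 1000 mL/L ≈ 3167 mL
mayonnaise: 125 mL × 19/3 ≈ 792 mL
shredded cheddar: 6 oz × 19/3 × 28.35 g/oz ≈ 1077 g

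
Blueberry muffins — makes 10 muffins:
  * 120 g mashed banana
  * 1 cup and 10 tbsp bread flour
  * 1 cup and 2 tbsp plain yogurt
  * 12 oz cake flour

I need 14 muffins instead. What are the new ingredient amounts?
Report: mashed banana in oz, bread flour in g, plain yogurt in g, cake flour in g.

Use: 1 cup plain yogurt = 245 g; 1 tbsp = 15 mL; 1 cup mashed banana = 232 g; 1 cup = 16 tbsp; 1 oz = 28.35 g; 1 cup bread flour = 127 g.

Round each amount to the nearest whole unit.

Scaling factor: 14/10 = 7/5 = 1.4.
mashed banana: 120 g × 7/5 ÷ 28.35 g/oz ≈ 6 oz
bread flour: (1 cup + 10 tbsp = 1.625 cup) × 7/5 × 127 g/cup ≈ 289 g
plain yogurt: (1 cup + 2 tbsp = 1.125 cup) × 7/5 × 245 g/cup ≈ 386 g
cake flour: 12 oz × 7/5 × 28.35 g/oz ≈ 476 g

mashed banana: 6 oz; bread flour: 289 g; plain yogurt: 386 g; cake flour: 476 g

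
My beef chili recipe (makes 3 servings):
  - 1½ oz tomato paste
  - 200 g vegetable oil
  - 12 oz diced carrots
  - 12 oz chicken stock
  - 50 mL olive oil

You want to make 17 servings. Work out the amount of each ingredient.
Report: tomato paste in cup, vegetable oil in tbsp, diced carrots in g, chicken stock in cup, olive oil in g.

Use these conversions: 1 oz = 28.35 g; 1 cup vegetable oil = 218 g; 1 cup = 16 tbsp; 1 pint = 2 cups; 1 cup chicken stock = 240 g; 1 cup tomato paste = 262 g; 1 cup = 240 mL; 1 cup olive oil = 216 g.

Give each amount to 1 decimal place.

tomato paste: 0.9 cup; vegetable oil: 83.2 tbsp; diced carrots: 1927.8 g; chicken stock: 8.0 cup; olive oil: 255.0 g

Scaling factor: 17/3.
tomato paste: 1.5 oz × 17/3 × 28.35 g/oz ÷ 262 g/cup ≈ 0.9 cup
vegetable oil: 200 g × 17/3 ÷ 218 g/cup × 16 tbsp/cup ≈ 83.2 tbsp
diced carrots: 12 oz × 17/3 × 28.35 g/oz = 1927.8 g
chicken stock: 12 oz × 17/3 × 28.35 g/oz ÷ 240 g/cup ≈ 8.0 cup
olive oil: 50 mL × 17/3 ÷ 240 mL/cup × 216 g/cup = 255.0 g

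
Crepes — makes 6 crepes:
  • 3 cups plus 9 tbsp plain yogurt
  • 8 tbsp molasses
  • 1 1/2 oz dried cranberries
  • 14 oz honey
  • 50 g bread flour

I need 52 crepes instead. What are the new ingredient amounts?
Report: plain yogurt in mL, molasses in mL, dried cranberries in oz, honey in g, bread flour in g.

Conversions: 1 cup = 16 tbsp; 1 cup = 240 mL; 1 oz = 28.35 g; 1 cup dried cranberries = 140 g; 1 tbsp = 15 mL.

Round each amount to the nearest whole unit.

Scaling factor: 52/6 = 26/3.
plain yogurt: (3 cup + 9 tbsp = 3.5625 cup) × 26/3 × 240 mL/cup = 7410 mL
molasses: 8 tbsp × 26/3 × 15 mL/tbsp = 1040 mL
dried cranberries: 1.5 oz × 26/3 = 13 oz
honey: 14 oz × 26/3 × 28.35 g/oz ≈ 3440 g
bread flour: 50 g × 26/3 ≈ 433 g

plain yogurt: 7410 mL; molasses: 1040 mL; dried cranberries: 13 oz; honey: 3440 g; bread flour: 433 g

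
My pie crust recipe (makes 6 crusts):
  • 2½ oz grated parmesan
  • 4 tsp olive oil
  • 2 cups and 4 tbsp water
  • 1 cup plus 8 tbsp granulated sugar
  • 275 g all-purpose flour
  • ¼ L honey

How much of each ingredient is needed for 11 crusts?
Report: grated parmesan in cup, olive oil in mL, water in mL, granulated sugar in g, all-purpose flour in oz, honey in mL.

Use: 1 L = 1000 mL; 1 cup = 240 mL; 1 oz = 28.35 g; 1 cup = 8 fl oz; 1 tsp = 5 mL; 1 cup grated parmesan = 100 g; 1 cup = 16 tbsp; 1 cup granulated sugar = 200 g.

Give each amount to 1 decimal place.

grated parmesan: 1.3 cup; olive oil: 36.7 mL; water: 990.0 mL; granulated sugar: 550.0 g; all-purpose flour: 17.8 oz; honey: 458.3 mL

Scaling factor: 11/6.
grated parmesan: 2.5 oz × 11/6 × 28.35 g/oz ÷ 100 g/cup ≈ 1.3 cup
olive oil: 4 tsp × 11/6 × 5 mL/tsp ≈ 36.7 mL
water: (2 cup + 4 tbsp = 2.25 cup) × 11/6 × 240 mL/cup = 990.0 mL
granulated sugar: (1 cup + 8 tbsp = 1.5 cup) × 11/6 × 200 g/cup = 550.0 g
all-purpose flour: 275 g × 11/6 ÷ 28.35 g/oz ≈ 17.8 oz
honey: 0.25 L × 11/6 × 1000 mL/L ≈ 458.3 mL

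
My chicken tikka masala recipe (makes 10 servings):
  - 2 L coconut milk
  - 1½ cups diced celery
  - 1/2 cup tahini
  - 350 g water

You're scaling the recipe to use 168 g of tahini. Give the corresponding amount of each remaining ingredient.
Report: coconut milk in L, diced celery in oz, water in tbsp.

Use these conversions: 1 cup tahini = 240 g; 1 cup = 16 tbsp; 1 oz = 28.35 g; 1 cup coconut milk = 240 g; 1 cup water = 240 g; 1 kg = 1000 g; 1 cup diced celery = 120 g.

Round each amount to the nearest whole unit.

coconut milk: 3 L; diced celery: 9 oz; water: 33 tbsp

The original recipe has 120 g of tahini, so the scaling factor is 168 ÷ 120 = 7/5 = 1.4.
coconut milk: 2 L × 7/5 ≈ 3 L
diced celery: 1.5 cup × 7/5 × 120 g/cup ÷ 28.35 g/oz ≈ 9 oz
water: 350 g × 7/5 ÷ 240 g/cup × 16 tbsp/cup ≈ 33 tbsp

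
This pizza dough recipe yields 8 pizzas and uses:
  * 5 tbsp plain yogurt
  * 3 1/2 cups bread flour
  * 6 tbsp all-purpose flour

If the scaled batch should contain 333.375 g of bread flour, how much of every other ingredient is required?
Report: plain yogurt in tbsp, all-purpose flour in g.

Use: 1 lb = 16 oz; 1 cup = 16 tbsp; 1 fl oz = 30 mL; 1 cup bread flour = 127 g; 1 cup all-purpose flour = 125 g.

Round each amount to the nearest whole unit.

The original recipe has 444.5 g of bread flour, so the scaling factor is 333.375 ÷ 444.5 = 3/4 = 0.75.
plain yogurt: 5 tbsp × 3/4 ≈ 4 tbsp
all-purpose flour: 6 tbsp × 3/4 ÷ 16 tbsp/cup × 125 g/cup ≈ 35 g

plain yogurt: 4 tbsp; all-purpose flour: 35 g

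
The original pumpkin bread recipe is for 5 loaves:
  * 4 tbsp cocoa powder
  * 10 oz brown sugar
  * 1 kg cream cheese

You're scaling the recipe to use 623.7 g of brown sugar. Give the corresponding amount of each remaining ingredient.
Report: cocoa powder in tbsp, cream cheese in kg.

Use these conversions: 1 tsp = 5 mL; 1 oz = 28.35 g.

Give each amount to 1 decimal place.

The original recipe has 283.5 g of brown sugar, so the scaling factor is 623.7 ÷ 283.5 = 11/5 = 2.2.
cocoa powder: 4 tbsp × 11/5 = 8.8 tbsp
cream cheese: 1 kg × 11/5 = 2.2 kg

cocoa powder: 8.8 tbsp; cream cheese: 2.2 kg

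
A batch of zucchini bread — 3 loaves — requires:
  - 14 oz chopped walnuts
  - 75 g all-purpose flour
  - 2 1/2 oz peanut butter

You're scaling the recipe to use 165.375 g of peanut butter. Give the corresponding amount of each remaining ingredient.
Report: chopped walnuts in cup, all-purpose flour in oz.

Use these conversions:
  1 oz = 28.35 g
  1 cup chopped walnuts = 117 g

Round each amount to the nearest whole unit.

chopped walnuts: 8 cup; all-purpose flour: 6 oz

The original recipe has 70.875 g of peanut butter, so the scaling factor is 165.375 ÷ 70.875 = 7/3.
chopped walnuts: 14 oz × 7/3 × 28.35 g/oz ÷ 117 g/cup ≈ 8 cup
all-purpose flour: 75 g × 7/3 ÷ 28.35 g/oz ≈ 6 oz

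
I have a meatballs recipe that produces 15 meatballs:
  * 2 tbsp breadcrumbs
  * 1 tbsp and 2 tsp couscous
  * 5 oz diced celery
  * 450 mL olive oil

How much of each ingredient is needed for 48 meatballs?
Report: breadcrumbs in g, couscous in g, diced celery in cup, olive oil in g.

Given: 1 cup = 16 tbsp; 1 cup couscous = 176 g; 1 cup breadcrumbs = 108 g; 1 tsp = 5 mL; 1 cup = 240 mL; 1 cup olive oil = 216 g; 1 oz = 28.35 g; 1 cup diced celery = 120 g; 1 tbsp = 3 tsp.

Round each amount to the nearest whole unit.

Scaling factor: 48/15 = 16/5 = 3.2.
breadcrumbs: 2 tbsp × 16/5 ÷ 16 tbsp/cup × 108 g/cup ≈ 43 g
couscous: (1 tbsp + 2 tsp = 5/3 tbsp) × 16/5 ÷ 16 tbsp/cup × 176 g/cup ≈ 59 g
diced celery: 5 oz × 16/5 × 28.35 g/oz ÷ 120 g/cup ≈ 4 cup
olive oil: 450 mL × 16/5 ÷ 240 mL/cup × 216 g/cup = 1296 g

breadcrumbs: 43 g; couscous: 59 g; diced celery: 4 cup; olive oil: 1296 g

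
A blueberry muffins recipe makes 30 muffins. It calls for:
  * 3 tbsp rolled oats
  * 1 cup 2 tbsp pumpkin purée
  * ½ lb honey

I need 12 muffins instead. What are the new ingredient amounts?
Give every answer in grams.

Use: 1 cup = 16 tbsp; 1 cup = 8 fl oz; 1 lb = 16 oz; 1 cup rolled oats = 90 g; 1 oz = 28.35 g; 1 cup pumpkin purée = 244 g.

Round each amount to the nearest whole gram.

Scaling factor: 12/30 = 2/5 = 0.4.
rolled oats: 3 tbsp × 2/5 ÷ 16 tbsp/cup × 90 g/cup ≈ 7 g
pumpkin purée: (1 cup + 2 tbsp = 1.125 cup) × 2/5 × 244 g/cup ≈ 110 g
honey: 0.5 lb × 2/5 × 16 oz/lb × 28.35 g/oz ≈ 91 g

rolled oats: 7 g; pumpkin purée: 110 g; honey: 91 g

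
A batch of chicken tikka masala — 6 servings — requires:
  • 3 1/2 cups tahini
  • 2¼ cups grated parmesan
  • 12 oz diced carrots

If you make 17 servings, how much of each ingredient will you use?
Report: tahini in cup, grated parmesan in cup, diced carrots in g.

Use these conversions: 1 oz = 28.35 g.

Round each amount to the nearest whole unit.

Scaling factor: 17/6.
tahini: 3.5 cup × 17/6 ≈ 10 cup
grated parmesan: 2.25 cup × 17/6 ≈ 6 cup
diced carrots: 12 oz × 17/6 × 28.35 g/oz ≈ 964 g

tahini: 10 cup; grated parmesan: 6 cup; diced carrots: 964 g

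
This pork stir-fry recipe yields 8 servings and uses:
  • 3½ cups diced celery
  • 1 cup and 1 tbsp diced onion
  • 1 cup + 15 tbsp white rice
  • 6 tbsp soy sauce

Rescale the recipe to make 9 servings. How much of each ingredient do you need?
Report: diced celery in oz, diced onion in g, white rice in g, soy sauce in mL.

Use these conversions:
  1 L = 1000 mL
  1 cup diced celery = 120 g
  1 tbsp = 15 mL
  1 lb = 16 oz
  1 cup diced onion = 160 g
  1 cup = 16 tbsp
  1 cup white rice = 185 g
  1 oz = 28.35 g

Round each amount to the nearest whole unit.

diced celery: 17 oz; diced onion: 191 g; white rice: 403 g; soy sauce: 101 mL

Scaling factor: 9/8 = 1.125.
diced celery: 3.5 cup × 9/8 × 120 g/cup ÷ 28.35 g/oz ≈ 17 oz
diced onion: (1 cup + 1 tbsp = 1.0625 cup) × 9/8 × 160 g/cup ≈ 191 g
white rice: (1 cup + 15 tbsp = 1.9375 cup) × 9/8 × 185 g/cup ≈ 403 g
soy sauce: 6 tbsp × 9/8 × 15 mL/tbsp ≈ 101 mL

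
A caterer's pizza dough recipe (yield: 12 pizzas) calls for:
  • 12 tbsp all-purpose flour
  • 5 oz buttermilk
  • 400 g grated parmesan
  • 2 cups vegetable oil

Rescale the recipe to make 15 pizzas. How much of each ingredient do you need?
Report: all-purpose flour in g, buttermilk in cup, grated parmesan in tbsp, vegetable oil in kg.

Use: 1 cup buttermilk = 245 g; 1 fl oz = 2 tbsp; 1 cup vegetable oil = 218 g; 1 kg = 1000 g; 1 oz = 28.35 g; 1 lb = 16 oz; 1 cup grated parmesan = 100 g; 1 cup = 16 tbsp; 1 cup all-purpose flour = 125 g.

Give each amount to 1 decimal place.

all-purpose flour: 117.2 g; buttermilk: 0.7 cup; grated parmesan: 80.0 tbsp; vegetable oil: 0.5 kg

Scaling factor: 15/12 = 5/4 = 1.25.
all-purpose flour: 12 tbsp × 5/4 ÷ 16 tbsp/cup × 125 g/cup ≈ 117.2 g
buttermilk: 5 oz × 5/4 × 28.35 g/oz ÷ 245 g/cup ≈ 0.7 cup
grated parmesan: 400 g × 5/4 ÷ 100 g/cup × 16 tbsp/cup = 80.0 tbsp
vegetable oil: 2 cup × 5/4 × 218 g/cup ÷ 1000 g/kg ≈ 0.5 kg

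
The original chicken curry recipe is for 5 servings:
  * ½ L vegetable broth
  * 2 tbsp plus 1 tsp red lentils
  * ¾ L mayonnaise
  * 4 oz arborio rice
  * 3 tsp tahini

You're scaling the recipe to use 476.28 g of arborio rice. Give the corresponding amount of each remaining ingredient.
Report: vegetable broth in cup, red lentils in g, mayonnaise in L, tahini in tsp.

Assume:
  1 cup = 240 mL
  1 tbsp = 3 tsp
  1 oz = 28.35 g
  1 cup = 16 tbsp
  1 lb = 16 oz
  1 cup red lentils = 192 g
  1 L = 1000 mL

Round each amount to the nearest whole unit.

The original recipe has 113.4 g of arborio rice, so the scaling factor is 476.28 ÷ 113.4 = 21/5 = 4.2.
vegetable broth: 0.5 L × 21/5 × 1000 mL/L ÷ 240 mL/cup ≈ 9 cup
red lentils: (2 tbsp + 1 tsp = 7/3 tbsp) × 21/5 ÷ 16 tbsp/cup × 192 g/cup ≈ 118 g
mayonnaise: 0.75 L × 21/5 ≈ 3 L
tahini: 3 tsp × 21/5 ≈ 13 tsp

vegetable broth: 9 cup; red lentils: 118 g; mayonnaise: 3 L; tahini: 13 tsp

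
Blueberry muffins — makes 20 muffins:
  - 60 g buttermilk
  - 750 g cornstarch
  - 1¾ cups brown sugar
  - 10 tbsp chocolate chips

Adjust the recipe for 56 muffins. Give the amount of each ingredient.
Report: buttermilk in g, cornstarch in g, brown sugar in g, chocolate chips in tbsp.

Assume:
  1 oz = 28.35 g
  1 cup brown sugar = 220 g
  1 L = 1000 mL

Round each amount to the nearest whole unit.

buttermilk: 168 g; cornstarch: 2100 g; brown sugar: 1078 g; chocolate chips: 28 tbsp

Scaling factor: 56/20 = 14/5 = 2.8.
buttermilk: 60 g × 14/5 = 168 g
cornstarch: 750 g × 14/5 = 2100 g
brown sugar: 1.75 cup × 14/5 × 220 g/cup = 1078 g
chocolate chips: 10 tbsp × 14/5 = 28 tbsp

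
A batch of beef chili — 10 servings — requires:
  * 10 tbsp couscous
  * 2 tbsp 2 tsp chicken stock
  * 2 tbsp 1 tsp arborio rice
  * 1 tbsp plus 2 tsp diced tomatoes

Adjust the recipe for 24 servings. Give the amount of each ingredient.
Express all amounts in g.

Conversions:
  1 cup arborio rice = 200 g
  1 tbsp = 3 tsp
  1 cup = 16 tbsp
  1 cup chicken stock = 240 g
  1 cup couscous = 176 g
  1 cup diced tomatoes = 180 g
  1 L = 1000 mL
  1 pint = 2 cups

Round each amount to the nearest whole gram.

Scaling factor: 24/10 = 12/5 = 2.4.
couscous: 10 tbsp × 12/5 ÷ 16 tbsp/cup × 176 g/cup = 264 g
chicken stock: (2 tbsp + 2 tsp = 8/3 tbsp) × 12/5 ÷ 16 tbsp/cup × 240 g/cup = 96 g
arborio rice: (2 tbsp + 1 tsp = 7/3 tbsp) × 12/5 ÷ 16 tbsp/cup × 200 g/cup = 70 g
diced tomatoes: (1 tbsp + 2 tsp = 5/3 tbsp) × 12/5 ÷ 16 tbsp/cup × 180 g/cup = 45 g

couscous: 264 g; chicken stock: 96 g; arborio rice: 70 g; diced tomatoes: 45 g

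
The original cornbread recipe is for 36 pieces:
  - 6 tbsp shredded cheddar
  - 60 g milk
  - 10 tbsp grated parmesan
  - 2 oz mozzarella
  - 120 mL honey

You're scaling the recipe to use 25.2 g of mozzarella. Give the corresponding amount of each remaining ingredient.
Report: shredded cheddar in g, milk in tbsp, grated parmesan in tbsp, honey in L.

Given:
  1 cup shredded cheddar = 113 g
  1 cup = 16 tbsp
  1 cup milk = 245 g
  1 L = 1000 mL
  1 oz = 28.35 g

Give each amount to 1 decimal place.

shredded cheddar: 18.8 g; milk: 1.7 tbsp; grated parmesan: 4.4 tbsp; honey: 0.1 L

The original recipe has 56.7 g of mozzarella, so the scaling factor is 25.2 ÷ 56.7 = 4/9.
shredded cheddar: 6 tbsp × 4/9 ÷ 16 tbsp/cup × 113 g/cup ≈ 18.8 g
milk: 60 g × 4/9 ÷ 245 g/cup × 16 tbsp/cup ≈ 1.7 tbsp
grated parmesan: 10 tbsp × 4/9 ≈ 4.4 tbsp
honey: 120 mL × 4/9 ÷ 1000 mL/L ≈ 0.1 L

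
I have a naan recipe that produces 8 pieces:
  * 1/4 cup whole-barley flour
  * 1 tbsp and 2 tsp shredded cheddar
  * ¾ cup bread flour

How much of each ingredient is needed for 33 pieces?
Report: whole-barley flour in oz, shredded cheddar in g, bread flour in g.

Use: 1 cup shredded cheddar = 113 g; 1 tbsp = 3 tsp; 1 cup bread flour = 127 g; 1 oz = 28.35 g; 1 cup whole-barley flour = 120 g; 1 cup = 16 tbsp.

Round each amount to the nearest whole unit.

whole-barley flour: 4 oz; shredded cheddar: 49 g; bread flour: 393 g

Scaling factor: 33/8 = 4.125.
whole-barley flour: 0.25 cup × 33/8 × 120 g/cup ÷ 28.35 g/oz ≈ 4 oz
shredded cheddar: (1 tbsp + 2 tsp = 5/3 tbsp) × 33/8 ÷ 16 tbsp/cup × 113 g/cup ≈ 49 g
bread flour: 0.75 cup × 33/8 × 127 g/cup ≈ 393 g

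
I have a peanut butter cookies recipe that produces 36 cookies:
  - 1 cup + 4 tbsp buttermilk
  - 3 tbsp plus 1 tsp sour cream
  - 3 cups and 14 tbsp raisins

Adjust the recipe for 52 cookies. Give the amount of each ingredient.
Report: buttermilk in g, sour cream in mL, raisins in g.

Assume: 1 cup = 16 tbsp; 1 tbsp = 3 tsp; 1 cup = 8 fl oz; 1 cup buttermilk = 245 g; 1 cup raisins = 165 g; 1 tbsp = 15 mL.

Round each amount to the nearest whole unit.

Scaling factor: 52/36 = 13/9.
buttermilk: (1 cup + 4 tbsp = 1.25 cup) × 13/9 × 245 g/cup ≈ 442 g
sour cream: (3 tbsp + 1 tsp = 10/3 tbsp) × 13/9 × 15 mL/tbsp ≈ 72 mL
raisins: (3 cup + 14 tbsp = 3.875 cup) × 13/9 × 165 g/cup ≈ 924 g

buttermilk: 442 g; sour cream: 72 mL; raisins: 924 g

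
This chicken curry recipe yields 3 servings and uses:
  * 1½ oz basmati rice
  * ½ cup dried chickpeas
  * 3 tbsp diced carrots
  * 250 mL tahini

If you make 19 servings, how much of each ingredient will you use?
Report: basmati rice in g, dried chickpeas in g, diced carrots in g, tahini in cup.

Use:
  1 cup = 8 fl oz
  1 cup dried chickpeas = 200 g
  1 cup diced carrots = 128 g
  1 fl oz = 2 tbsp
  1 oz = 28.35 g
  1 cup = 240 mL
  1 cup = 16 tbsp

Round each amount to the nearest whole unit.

Scaling factor: 19/3.
basmati rice: 1.5 oz × 19/3 × 28.35 g/oz ≈ 269 g
dried chickpeas: 0.5 cup × 19/3 × 200 g/cup ≈ 633 g
diced carrots: 3 tbsp × 19/3 ÷ 16 tbsp/cup × 128 g/cup = 152 g
tahini: 250 mL × 19/3 ÷ 240 mL/cup ≈ 7 cup

basmati rice: 269 g; dried chickpeas: 633 g; diced carrots: 152 g; tahini: 7 cup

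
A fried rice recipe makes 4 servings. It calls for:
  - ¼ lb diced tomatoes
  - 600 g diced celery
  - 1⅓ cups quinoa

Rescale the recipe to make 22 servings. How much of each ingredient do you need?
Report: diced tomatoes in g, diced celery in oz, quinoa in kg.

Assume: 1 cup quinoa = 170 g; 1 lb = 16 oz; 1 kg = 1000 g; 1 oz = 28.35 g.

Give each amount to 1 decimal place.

Scaling factor: 22/4 = 11/2 = 5.5.
diced tomatoes: 0.25 lb × 11/2 × 16 oz/lb × 28.35 g/oz = 623.7 g
diced celery: 600 g × 11/2 ÷ 28.35 g/oz ≈ 116.4 oz
quinoa: 4/3 cup × 11/2 × 170 g/cup ÷ 1000 g/kg ≈ 1.2 kg

diced tomatoes: 623.7 g; diced celery: 116.4 oz; quinoa: 1.2 kg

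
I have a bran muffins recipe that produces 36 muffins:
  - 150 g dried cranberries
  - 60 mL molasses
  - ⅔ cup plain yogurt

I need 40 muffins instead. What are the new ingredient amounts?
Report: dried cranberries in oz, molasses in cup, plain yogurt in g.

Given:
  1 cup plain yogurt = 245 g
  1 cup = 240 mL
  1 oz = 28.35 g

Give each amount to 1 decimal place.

dried cranberries: 5.9 oz; molasses: 0.3 cup; plain yogurt: 181.5 g

Scaling factor: 40/36 = 10/9.
dried cranberries: 150 g × 10/9 ÷ 28.35 g/oz ≈ 5.9 oz
molasses: 60 mL × 10/9 ÷ 240 mL/cup ≈ 0.3 cup
plain yogurt: 2/3 cup × 10/9 × 245 g/cup ≈ 181.5 g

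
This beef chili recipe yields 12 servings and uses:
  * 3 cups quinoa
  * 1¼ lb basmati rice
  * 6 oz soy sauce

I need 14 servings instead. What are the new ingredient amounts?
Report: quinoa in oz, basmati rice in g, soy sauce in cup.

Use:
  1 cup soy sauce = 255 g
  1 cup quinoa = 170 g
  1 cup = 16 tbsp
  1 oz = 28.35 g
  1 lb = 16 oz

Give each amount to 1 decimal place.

Scaling factor: 14/12 = 7/6.
quinoa: 3 cup × 7/6 × 170 g/cup ÷ 28.35 g/oz ≈ 21.0 oz
basmati rice: 1.25 lb × 7/6 × 16 oz/lb × 28.35 g/oz = 661.5 g
soy sauce: 6 oz × 7/6 × 28.35 g/oz ÷ 255 g/cup ≈ 0.8 cup

quinoa: 21.0 oz; basmati rice: 661.5 g; soy sauce: 0.8 cup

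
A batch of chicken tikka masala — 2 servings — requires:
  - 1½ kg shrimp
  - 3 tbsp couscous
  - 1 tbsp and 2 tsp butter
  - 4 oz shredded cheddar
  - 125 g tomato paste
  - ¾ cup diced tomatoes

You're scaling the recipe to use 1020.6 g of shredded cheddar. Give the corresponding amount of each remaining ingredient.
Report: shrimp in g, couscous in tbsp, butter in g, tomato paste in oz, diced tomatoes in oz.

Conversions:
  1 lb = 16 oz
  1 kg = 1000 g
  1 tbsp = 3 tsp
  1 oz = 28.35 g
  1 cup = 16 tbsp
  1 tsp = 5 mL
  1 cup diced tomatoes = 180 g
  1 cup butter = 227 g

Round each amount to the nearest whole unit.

shrimp: 13500 g; couscous: 27 tbsp; butter: 213 g; tomato paste: 40 oz; diced tomatoes: 43 oz

The original recipe has 113.4 g of shredded cheddar, so the scaling factor is 1020.6 ÷ 113.4 = 9.
shrimp: 1.5 kg × 9 × 1000 g/kg = 13500 g
couscous: 3 tbsp × 9 = 27 tbsp
butter: (1 tbsp + 2 tsp = 5/3 tbsp) × 9 ÷ 16 tbsp/cup × 227 g/cup ≈ 213 g
tomato paste: 125 g × 9 ÷ 28.35 g/oz ≈ 40 oz
diced tomatoes: 0.75 cup × 9 × 180 g/cup ÷ 28.35 g/oz ≈ 43 oz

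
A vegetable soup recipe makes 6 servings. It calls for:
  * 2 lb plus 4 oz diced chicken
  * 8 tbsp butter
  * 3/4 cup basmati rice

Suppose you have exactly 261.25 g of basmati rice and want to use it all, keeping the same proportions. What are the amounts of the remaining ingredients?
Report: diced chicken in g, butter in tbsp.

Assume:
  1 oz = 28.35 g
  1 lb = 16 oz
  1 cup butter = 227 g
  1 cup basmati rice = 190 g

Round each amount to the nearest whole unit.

diced chicken: 1871 g; butter: 15 tbsp

The original recipe has 142.5 g of basmati rice, so the scaling factor is 261.25 ÷ 142.5 = 11/6.
diced chicken: (2 lb + 4 oz = 2.25 lb) × 11/6 × 16 oz/lb × 28.35 g/oz ≈ 1871 g
butter: 8 tbsp × 11/6 ≈ 15 tbsp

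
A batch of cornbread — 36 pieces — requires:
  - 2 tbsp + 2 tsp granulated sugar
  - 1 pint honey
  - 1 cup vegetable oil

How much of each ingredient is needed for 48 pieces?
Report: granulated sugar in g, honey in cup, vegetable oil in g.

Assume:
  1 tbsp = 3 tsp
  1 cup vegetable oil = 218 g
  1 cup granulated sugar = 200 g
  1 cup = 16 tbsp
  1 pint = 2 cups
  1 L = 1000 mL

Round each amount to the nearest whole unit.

Scaling factor: 48/36 = 4/3.
granulated sugar: (2 tbsp + 2 tsp = 8/3 tbsp) × 4/3 ÷ 16 tbsp/cup × 200 g/cup ≈ 44 g
honey: 1 pint × 4/3 × 2 cup/pint ≈ 3 cup
vegetable oil: 1 cup × 4/3 × 218 g/cup ≈ 291 g

granulated sugar: 44 g; honey: 3 cup; vegetable oil: 291 g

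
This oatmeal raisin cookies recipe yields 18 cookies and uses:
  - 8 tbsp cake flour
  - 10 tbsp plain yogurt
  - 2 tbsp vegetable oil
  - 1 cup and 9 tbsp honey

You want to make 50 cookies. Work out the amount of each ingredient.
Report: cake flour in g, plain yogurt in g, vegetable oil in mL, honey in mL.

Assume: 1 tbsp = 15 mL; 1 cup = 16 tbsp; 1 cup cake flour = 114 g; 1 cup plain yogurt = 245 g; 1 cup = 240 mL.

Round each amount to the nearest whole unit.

cake flour: 158 g; plain yogurt: 425 g; vegetable oil: 83 mL; honey: 1042 mL

Scaling factor: 50/18 = 25/9.
cake flour: 8 tbsp × 25/9 ÷ 16 tbsp/cup × 114 g/cup ≈ 158 g
plain yogurt: 10 tbsp × 25/9 ÷ 16 tbsp/cup × 245 g/cup ≈ 425 g
vegetable oil: 2 tbsp × 25/9 × 15 mL/tbsp ≈ 83 mL
honey: (1 cup + 9 tbsp = 1.5625 cup) × 25/9 × 240 mL/cup ≈ 1042 mL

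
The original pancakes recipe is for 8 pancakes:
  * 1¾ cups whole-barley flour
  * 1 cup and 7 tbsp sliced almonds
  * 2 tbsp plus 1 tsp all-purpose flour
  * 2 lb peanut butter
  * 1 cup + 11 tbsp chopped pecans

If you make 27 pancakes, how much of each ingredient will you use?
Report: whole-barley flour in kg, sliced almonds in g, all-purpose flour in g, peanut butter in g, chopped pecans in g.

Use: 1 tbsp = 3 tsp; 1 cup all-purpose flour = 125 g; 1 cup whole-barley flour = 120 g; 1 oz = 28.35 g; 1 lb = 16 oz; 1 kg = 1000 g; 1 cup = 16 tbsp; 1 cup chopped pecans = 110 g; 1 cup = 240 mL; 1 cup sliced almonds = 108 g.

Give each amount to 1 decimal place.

Scaling factor: 27/8 = 3.375.
whole-barley flour: 1.75 cup × 27/8 × 120 g/cup ÷ 1000 g/kg ≈ 0.7 kg
sliced almonds: (1 cup + 7 tbsp = 1.4375 cup) × 27/8 × 108 g/cup ≈ 524.0 g
all-purpose flour: (2 tbsp + 1 tsp = 7/3 tbsp) × 27/8 ÷ 16 tbsp/cup × 125 g/cup ≈ 61.5 g
peanut butter: 2 lb × 27/8 × 16 oz/lb × 28.35 g/oz = 3061.8 g
chopped pecans: (1 cup + 11 tbsp = 1.6875 cup) × 27/8 × 110 g/cup ≈ 626.5 g

whole-barley flour: 0.7 kg; sliced almonds: 524.0 g; all-purpose flour: 61.5 g; peanut butter: 3061.8 g; chopped pecans: 626.5 g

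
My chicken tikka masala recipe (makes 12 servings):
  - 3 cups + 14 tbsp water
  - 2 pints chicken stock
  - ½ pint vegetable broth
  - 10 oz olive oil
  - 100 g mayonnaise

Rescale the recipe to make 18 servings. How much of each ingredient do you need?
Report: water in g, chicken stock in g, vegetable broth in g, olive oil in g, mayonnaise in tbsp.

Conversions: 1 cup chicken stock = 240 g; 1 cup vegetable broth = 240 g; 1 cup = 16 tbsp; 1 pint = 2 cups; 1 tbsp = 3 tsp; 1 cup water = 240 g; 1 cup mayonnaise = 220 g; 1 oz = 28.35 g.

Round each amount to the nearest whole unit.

water: 1395 g; chicken stock: 1440 g; vegetable broth: 360 g; olive oil: 425 g; mayonnaise: 11 tbsp

Scaling factor: 18/12 = 3/2 = 1.5.
water: (3 cup + 14 tbsp = 3.875 cup) × 3/2 × 240 g/cup = 1395 g
chicken stock: 2 pint × 3/2 × 2 cup/pint × 240 g/cup = 1440 g
vegetable broth: 0.5 pint × 3/2 × 2 cup/pint × 240 g/cup = 360 g
olive oil: 10 oz × 3/2 × 28.35 g/oz ≈ 425 g
mayonnaise: 100 g × 3/2 ÷ 220 g/cup × 16 tbsp/cup ≈ 11 tbsp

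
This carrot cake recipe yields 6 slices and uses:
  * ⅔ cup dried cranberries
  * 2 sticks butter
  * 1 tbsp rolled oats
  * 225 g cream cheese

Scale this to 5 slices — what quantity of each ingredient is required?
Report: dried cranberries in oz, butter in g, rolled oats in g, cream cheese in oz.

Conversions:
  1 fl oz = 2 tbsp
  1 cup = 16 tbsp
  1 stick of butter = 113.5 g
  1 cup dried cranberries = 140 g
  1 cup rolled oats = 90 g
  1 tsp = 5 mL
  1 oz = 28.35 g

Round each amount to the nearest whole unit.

dried cranberries: 3 oz; butter: 189 g; rolled oats: 5 g; cream cheese: 7 oz

Scaling factor: 5/6.
dried cranberries: 2/3 cup × 5/6 × 140 g/cup ÷ 28.35 g/oz ≈ 3 oz
butter: 2 stick × 5/6 × 113.5 g/stick ≈ 189 g
rolled oats: 1 tbsp × 5/6 ÷ 16 tbsp/cup × 90 g/cup ≈ 5 g
cream cheese: 225 g × 5/6 ÷ 28.35 g/oz ≈ 7 oz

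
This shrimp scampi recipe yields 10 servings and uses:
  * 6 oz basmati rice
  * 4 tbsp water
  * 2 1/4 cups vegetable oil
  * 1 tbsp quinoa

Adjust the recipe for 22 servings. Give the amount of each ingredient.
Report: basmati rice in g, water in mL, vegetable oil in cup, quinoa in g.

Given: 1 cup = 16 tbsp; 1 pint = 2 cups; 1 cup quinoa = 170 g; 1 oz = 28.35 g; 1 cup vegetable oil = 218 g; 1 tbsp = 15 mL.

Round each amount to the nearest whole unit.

Scaling factor: 22/10 = 11/5 = 2.2.
basmati rice: 6 oz × 11/5 × 28.35 g/oz ≈ 374 g
water: 4 tbsp × 11/5 × 15 mL/tbsp = 132 mL
vegetable oil: 2.25 cup × 11/5 ≈ 5 cup
quinoa: 1 tbsp × 11/5 ÷ 16 tbsp/cup × 170 g/cup ≈ 23 g

basmati rice: 374 g; water: 132 mL; vegetable oil: 5 cup; quinoa: 23 g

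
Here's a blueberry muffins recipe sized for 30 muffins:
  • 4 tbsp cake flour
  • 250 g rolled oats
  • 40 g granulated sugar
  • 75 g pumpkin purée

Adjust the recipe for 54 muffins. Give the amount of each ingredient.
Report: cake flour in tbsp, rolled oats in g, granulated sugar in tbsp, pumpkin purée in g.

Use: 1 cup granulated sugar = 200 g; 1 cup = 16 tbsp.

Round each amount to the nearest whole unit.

cake flour: 7 tbsp; rolled oats: 450 g; granulated sugar: 6 tbsp; pumpkin purée: 135 g

Scaling factor: 54/30 = 9/5 = 1.8.
cake flour: 4 tbsp × 9/5 ≈ 7 tbsp
rolled oats: 250 g × 9/5 = 450 g
granulated sugar: 40 g × 9/5 ÷ 200 g/cup × 16 tbsp/cup ≈ 6 tbsp
pumpkin purée: 75 g × 9/5 = 135 g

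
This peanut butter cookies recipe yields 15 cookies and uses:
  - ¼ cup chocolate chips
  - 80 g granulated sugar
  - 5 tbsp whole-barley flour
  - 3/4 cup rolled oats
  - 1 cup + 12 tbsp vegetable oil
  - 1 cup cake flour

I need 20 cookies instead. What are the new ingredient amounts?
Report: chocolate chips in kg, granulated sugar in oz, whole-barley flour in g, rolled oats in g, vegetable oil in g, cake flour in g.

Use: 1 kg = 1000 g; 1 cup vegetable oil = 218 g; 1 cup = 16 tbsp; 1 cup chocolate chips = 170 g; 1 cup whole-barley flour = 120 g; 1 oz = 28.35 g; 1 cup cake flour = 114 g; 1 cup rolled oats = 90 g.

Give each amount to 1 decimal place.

chocolate chips: 0.1 kg; granulated sugar: 3.8 oz; whole-barley flour: 50.0 g; rolled oats: 90.0 g; vegetable oil: 508.7 g; cake flour: 152.0 g

Scaling factor: 20/15 = 4/3.
chocolate chips: 0.25 cup × 4/3 × 170 g/cup ÷ 1000 g/kg ≈ 0.1 kg
granulated sugar: 80 g × 4/3 ÷ 28.35 g/oz ≈ 3.8 oz
whole-barley flour: 5 tbsp × 4/3 ÷ 16 tbsp/cup × 120 g/cup = 50.0 g
rolled oats: 0.75 cup × 4/3 × 90 g/cup = 90.0 g
vegetable oil: (1 cup + 12 tbsp = 1.75 cup) × 4/3 × 218 g/cup ≈ 508.7 g
cake flour: 1 cup × 4/3 × 114 g/cup = 152.0 g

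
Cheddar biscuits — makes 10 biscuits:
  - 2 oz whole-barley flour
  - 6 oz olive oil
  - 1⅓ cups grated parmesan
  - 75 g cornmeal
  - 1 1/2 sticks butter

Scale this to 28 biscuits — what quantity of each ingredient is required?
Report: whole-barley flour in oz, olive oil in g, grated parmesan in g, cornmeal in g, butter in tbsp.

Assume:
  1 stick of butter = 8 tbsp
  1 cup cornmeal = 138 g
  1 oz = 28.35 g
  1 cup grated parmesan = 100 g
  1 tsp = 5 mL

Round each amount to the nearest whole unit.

Scaling factor: 28/10 = 14/5 = 2.8.
whole-barley flour: 2 oz × 14/5 ≈ 6 oz
olive oil: 6 oz × 14/5 × 28.35 g/oz ≈ 476 g
grated parmesan: 4/3 cup × 14/5 × 100 g/cup ≈ 373 g
cornmeal: 75 g × 14/5 = 210 g
butter: 1.5 stick × 14/5 × 8 tbsp/stick ≈ 34 tbsp

whole-barley flour: 6 oz; olive oil: 476 g; grated parmesan: 373 g; cornmeal: 210 g; butter: 34 tbsp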